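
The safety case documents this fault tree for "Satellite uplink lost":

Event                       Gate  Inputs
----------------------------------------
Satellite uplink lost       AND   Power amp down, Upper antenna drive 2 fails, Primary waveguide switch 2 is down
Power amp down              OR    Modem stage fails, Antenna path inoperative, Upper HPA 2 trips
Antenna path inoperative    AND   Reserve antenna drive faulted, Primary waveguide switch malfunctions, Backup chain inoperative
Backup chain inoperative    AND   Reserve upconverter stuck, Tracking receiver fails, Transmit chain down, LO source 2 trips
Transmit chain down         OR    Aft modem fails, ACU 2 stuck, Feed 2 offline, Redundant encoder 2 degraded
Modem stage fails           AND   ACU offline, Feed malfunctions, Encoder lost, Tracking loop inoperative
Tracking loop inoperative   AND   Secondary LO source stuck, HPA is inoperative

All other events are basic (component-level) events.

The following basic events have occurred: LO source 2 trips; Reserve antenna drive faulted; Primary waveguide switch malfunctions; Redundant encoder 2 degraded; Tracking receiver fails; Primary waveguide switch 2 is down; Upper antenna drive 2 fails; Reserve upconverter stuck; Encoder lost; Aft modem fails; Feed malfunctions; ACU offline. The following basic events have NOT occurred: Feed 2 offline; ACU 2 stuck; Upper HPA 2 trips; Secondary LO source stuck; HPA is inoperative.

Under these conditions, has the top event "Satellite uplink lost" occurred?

Tracking loop inoperative [AND]: Secondary LO source stuck=not, HPA is inoperative=not → not all inputs occur → does not occur.
Modem stage fails [AND]: ACU offline=occurs, Feed malfunctions=occurs, Encoder lost=occurs, Tracking loop inoperative=not → not all inputs occur → does not occur.
Transmit chain down [OR]: Aft modem fails=occurs, ACU 2 stuck=not, Feed 2 offline=not, Redundant encoder 2 degraded=occurs → at least one input occurs → occurs.
Backup chain inoperative [AND]: Reserve upconverter stuck=occurs, Tracking receiver fails=occurs, Transmit chain down=occurs, LO source 2 trips=occurs → all inputs occur → occurs.
Antenna path inoperative [AND]: Reserve antenna drive faulted=occurs, Primary waveguide switch malfunctions=occurs, Backup chain inoperative=occurs → all inputs occur → occurs.
Power amp down [OR]: Modem stage fails=not, Antenna path inoperative=occurs, Upper HPA 2 trips=not → at least one input occurs → occurs.
Satellite uplink lost [AND]: Power amp down=occurs, Upper antenna drive 2 fails=occurs, Primary waveguide switch 2 is down=occurs → all inputs occur → occurs.

Yes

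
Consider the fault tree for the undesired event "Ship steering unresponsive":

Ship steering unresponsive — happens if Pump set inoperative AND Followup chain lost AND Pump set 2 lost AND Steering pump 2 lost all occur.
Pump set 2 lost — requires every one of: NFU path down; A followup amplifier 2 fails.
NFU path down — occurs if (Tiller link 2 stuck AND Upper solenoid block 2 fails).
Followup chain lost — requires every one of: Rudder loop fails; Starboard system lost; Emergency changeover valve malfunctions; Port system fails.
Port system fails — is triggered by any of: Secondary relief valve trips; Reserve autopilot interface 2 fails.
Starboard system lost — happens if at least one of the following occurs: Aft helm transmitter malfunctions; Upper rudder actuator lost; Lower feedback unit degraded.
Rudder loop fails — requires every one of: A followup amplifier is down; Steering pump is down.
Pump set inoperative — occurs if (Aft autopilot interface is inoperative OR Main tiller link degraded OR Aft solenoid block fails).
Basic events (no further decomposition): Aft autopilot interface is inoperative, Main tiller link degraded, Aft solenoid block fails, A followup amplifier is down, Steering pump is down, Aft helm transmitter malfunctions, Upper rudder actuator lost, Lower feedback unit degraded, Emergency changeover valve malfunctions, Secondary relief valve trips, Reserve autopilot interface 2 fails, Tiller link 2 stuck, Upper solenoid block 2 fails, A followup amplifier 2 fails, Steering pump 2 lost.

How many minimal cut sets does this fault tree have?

18

Pump set inoperative [OR]: union of children's cut sets → 3 cut set(s).
Rudder loop fails [AND]: one cut set from each child combined → 1 × 1 = 1 cut set(s).
Starboard system lost [OR]: union of children's cut sets → 3 cut set(s).
Port system fails [OR]: union of children's cut sets → 2 cut set(s).
Followup chain lost [AND]: one cut set from each child combined → 1 × 3 × 1 × 2 = 6 cut set(s).
NFU path down [AND]: one cut set from each child combined → 1 × 1 = 1 cut set(s).
Pump set 2 lost [AND]: one cut set from each child combined → 1 × 1 = 1 cut set(s).
Ship steering unresponsive [AND]: one cut set from each child combined → 3 × 6 × 1 × 1 = 18 cut set(s).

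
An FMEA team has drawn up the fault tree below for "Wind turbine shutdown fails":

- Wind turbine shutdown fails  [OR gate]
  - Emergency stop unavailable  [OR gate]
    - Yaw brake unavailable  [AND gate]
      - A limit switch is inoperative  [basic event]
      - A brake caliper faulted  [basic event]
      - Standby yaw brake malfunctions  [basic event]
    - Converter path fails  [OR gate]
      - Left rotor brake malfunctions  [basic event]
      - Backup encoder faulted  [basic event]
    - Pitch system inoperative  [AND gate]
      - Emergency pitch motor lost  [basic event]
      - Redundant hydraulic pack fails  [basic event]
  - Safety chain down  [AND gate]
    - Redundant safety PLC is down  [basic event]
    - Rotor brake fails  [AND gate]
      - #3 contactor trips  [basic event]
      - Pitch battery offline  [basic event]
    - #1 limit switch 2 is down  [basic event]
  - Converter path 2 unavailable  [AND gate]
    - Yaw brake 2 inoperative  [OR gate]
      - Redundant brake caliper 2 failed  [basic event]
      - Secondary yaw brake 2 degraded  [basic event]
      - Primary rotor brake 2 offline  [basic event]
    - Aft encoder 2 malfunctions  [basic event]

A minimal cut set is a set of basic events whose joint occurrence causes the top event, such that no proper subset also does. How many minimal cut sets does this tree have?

8

Yaw brake unavailable [AND]: one cut set from each child combined → 1 × 1 × 1 = 1 cut set(s).
Converter path fails [OR]: union of children's cut sets → 2 cut set(s).
Pitch system inoperative [AND]: one cut set from each child combined → 1 × 1 = 1 cut set(s).
Emergency stop unavailable [OR]: union of children's cut sets → 4 cut set(s).
Rotor brake fails [AND]: one cut set from each child combined → 1 × 1 = 1 cut set(s).
Safety chain down [AND]: one cut set from each child combined → 1 × 1 × 1 = 1 cut set(s).
Yaw brake 2 inoperative [OR]: union of children's cut sets → 3 cut set(s).
Converter path 2 unavailable [AND]: one cut set from each child combined → 3 × 1 = 3 cut set(s).
Wind turbine shutdown fails [OR]: union of children's cut sets → 8 cut set(s).
Minimal cut sets: {A brake caliper faulted, A limit switch is inoperative, Standby yaw brake malfunctions}; {Left rotor brake malfunctions}; {Backup encoder faulted}; {Emergency pitch motor lost, Redundant hydraulic pack fails}; {#1 limit switch 2 is down, #3 contactor trips, Pitch battery offline, Redundant safety PLC is down}; {Aft encoder 2 malfunctions, Redundant brake caliper 2 failed}; {Aft encoder 2 malfunctions, Secondary yaw brake 2 degraded}; {Aft encoder 2 malfunctions, Primary rotor brake 2 offline}.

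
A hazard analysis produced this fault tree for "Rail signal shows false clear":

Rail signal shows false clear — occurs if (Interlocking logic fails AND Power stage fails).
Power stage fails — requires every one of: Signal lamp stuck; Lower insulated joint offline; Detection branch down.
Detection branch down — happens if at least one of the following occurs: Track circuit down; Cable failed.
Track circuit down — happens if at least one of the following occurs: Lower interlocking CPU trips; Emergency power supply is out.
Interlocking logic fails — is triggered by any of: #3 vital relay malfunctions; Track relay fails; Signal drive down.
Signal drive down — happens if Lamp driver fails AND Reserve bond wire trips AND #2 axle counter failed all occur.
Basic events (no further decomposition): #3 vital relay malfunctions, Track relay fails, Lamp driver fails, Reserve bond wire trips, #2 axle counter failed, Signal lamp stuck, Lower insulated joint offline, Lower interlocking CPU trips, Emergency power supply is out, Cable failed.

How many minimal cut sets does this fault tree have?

9

Signal drive down [AND]: one cut set from each child combined → 1 × 1 × 1 = 1 cut set(s).
Interlocking logic fails [OR]: union of children's cut sets → 3 cut set(s).
Track circuit down [OR]: union of children's cut sets → 2 cut set(s).
Detection branch down [OR]: union of children's cut sets → 3 cut set(s).
Power stage fails [AND]: one cut set from each child combined → 1 × 1 × 3 = 3 cut set(s).
Rail signal shows false clear [AND]: one cut set from each child combined → 3 × 3 = 9 cut set(s).
Minimal cut sets: {#3 vital relay malfunctions, Lower insulated joint offline, Lower interlocking CPU trips, Signal lamp stuck}; {#3 vital relay malfunctions, Emergency power supply is out, Lower insulated joint offline, Signal lamp stuck}; {#3 vital relay malfunctions, Cable failed, Lower insulated joint offline, Signal lamp stuck}; {Lower insulated joint offline, Lower interlocking CPU trips, Signal lamp stuck, Track relay fails}; {Emergency power supply is out, Lower insulated joint offline, Signal lamp stuck, Track relay fails}; {Cable failed, Lower insulated joint offline, Signal lamp stuck, Track relay fails}; {#2 axle counter failed, Lamp driver fails, Lower insulated joint offline, Lower interlocking CPU trips, Reserve bond wire trips, Signal lamp stuck}; {#2 axle counter failed, Emergency power supply is out, Lamp driver fails, Lower insulated joint offline, Reserve bond wire trips, Signal lamp stuck}; {#2 axle counter failed, Cable failed, Lamp driver fails, Lower insulated joint offline, Reserve bond wire trips, Signal lamp stuck}.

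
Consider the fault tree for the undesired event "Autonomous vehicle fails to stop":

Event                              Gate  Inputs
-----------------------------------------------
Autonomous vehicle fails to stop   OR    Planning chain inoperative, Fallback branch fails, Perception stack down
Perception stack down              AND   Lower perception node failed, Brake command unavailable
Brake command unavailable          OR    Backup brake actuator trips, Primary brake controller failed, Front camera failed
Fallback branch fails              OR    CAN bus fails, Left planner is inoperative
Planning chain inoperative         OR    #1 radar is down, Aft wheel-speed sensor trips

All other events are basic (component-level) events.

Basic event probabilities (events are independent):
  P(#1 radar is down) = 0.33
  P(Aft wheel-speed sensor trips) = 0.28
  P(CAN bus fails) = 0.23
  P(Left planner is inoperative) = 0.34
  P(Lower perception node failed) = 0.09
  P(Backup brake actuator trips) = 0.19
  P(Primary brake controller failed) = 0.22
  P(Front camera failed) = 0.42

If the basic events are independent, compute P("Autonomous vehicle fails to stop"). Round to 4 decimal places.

0.7688

P(Planning chain inoperative) [OR] = 1 − (1−0.33) × (1−0.28) = 0.517600
P(Fallback branch fails) [OR] = 1 − (1−0.23) × (1−0.34) = 0.491800
P(Brake command unavailable) [OR] = 1 − (1−0.19) × (1−0.22) × (1−0.42) = 0.633556
P(Perception stack down) [AND] = 0.09 × 0.633556 = 0.057020
P(Autonomous vehicle fails to stop) [OR] = 1 − (1−0.517600) × (1−0.491800) × (1−0.057020) = 0.768823
Rounded to 4 decimal places: P(Autonomous vehicle fails to stop) ≈ 0.7688.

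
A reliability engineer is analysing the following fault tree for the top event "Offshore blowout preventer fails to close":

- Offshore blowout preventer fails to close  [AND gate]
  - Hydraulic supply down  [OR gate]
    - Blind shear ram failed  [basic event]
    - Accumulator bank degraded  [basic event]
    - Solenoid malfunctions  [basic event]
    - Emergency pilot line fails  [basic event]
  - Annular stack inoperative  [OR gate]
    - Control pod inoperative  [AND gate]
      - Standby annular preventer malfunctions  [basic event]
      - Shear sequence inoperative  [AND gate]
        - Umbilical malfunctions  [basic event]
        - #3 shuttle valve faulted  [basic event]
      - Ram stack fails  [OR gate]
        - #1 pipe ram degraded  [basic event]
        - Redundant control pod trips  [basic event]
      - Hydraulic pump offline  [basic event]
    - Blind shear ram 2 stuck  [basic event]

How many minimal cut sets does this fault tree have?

Hydraulic supply down [OR]: union of children's cut sets → 4 cut set(s).
Shear sequence inoperative [AND]: one cut set from each child combined → 1 × 1 = 1 cut set(s).
Ram stack fails [OR]: union of children's cut sets → 2 cut set(s).
Control pod inoperative [AND]: one cut set from each child combined → 1 × 1 × 2 × 1 = 2 cut set(s).
Annular stack inoperative [OR]: union of children's cut sets → 3 cut set(s).
Offshore blowout preventer fails to close [AND]: one cut set from each child combined → 4 × 3 = 12 cut set(s).

12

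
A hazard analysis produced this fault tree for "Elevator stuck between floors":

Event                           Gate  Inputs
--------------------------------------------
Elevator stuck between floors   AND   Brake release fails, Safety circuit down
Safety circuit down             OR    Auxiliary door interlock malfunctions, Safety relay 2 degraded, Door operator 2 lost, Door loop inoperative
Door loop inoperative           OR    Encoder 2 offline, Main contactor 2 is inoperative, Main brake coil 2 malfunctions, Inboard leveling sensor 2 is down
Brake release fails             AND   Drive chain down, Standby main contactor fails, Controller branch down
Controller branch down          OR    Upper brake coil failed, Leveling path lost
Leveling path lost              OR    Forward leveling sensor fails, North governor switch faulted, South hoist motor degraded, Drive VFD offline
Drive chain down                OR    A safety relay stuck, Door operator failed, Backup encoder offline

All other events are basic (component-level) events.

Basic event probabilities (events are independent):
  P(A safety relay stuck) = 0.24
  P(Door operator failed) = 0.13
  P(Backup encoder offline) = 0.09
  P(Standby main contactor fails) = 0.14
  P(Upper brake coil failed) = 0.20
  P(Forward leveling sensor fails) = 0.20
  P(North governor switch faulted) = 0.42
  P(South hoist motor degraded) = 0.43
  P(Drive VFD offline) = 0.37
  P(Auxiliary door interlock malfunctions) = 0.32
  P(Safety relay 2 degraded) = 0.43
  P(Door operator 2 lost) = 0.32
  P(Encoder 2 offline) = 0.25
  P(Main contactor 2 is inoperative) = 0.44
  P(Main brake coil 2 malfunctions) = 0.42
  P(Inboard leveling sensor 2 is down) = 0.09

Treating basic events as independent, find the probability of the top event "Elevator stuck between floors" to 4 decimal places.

0.0455

P(Drive chain down) [OR] = 1 − (1−0.24) × (1−0.13) × (1−0.09) = 0.398308
P(Leveling path lost) [OR] = 1 − (1−0.20) × (1−0.42) × (1−0.43) × (1−0.37) = 0.833378
P(Controller branch down) [OR] = 1 − (1−0.20) × (1−0.833378) = 0.866702
P(Brake release fails) [AND] = 0.398308 × 0.14 × 0.866702 = 0.048330
P(Door loop inoperative) [OR] = 1 − (1−0.25) × (1−0.44) × (1−0.42) × (1−0.09) = 0.778324
P(Safety circuit down) [OR] = 1 − (1−0.32) × (1−0.43) × (1−0.32) × (1−0.778324) = 0.941573
P(Elevator stuck between floors) [AND] = 0.048330 × 0.941573 = 0.045506
Rounded to 4 decimal places: P(Elevator stuck between floors) ≈ 0.0455.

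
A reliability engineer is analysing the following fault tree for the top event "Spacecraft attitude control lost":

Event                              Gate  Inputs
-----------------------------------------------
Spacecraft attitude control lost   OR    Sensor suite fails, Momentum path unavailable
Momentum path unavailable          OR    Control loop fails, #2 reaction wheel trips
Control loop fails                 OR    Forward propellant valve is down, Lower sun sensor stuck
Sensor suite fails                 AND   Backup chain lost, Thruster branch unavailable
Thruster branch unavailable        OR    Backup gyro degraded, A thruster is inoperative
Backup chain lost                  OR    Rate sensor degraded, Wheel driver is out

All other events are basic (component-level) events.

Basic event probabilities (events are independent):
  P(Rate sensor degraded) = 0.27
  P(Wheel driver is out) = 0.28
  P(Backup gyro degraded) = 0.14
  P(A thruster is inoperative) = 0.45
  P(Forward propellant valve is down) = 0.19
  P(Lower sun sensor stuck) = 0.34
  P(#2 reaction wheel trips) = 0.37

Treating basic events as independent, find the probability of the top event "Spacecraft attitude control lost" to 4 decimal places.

0.7474

P(Backup chain lost) [OR] = 1 − (1−0.27) × (1−0.28) = 0.474400
P(Thruster branch unavailable) [OR] = 1 − (1−0.14) × (1−0.45) = 0.527000
P(Sensor suite fails) [AND] = 0.474400 × 0.527000 = 0.250009
P(Control loop fails) [OR] = 1 − (1−0.19) × (1−0.34) = 0.465400
P(Momentum path unavailable) [OR] = 1 − (1−0.465400) × (1−0.37) = 0.663202
P(Spacecraft attitude control lost) [OR] = 1 − (1−0.250009) × (1−0.663202) = 0.747405
Rounded to 4 decimal places: P(Spacecraft attitude control lost) ≈ 0.7474.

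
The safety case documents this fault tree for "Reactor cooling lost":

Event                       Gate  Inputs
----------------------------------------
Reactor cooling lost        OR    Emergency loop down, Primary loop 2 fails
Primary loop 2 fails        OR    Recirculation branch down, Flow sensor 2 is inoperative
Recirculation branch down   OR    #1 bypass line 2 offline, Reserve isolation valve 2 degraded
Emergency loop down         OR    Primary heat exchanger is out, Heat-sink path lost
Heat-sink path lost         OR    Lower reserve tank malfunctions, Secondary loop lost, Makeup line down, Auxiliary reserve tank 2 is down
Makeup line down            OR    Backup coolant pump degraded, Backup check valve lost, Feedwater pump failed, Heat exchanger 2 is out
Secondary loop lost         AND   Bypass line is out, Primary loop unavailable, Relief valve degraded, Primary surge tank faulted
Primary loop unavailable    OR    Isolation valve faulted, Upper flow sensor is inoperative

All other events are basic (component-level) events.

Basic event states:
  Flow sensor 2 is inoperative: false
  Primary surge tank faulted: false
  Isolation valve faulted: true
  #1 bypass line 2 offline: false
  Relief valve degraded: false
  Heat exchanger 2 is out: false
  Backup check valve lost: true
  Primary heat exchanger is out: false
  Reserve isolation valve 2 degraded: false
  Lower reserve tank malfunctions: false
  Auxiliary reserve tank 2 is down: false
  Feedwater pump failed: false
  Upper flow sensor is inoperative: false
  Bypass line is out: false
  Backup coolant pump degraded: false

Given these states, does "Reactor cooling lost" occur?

Primary loop unavailable [OR]: Isolation valve faulted=occurs, Upper flow sensor is inoperative=not → at least one input occurs → occurs.
Secondary loop lost [AND]: Bypass line is out=not, Primary loop unavailable=occurs, Relief valve degraded=not, Primary surge tank faulted=not → not all inputs occur → does not occur.
Makeup line down [OR]: Backup coolant pump degraded=not, Backup check valve lost=occurs, Feedwater pump failed=not, Heat exchanger 2 is out=not → at least one input occurs → occurs.
Heat-sink path lost [OR]: Lower reserve tank malfunctions=not, Secondary loop lost=not, Makeup line down=occurs, Auxiliary reserve tank 2 is down=not → at least one input occurs → occurs.
Emergency loop down [OR]: Primary heat exchanger is out=not, Heat-sink path lost=occurs → at least one input occurs → occurs.
Recirculation branch down [OR]: #1 bypass line 2 offline=not, Reserve isolation valve 2 degraded=not → no input occurs → does not occur.
Primary loop 2 fails [OR]: Recirculation branch down=not, Flow sensor 2 is inoperative=not → no input occurs → does not occur.
Reactor cooling lost [OR]: Emergency loop down=occurs, Primary loop 2 fails=not → at least one input occurs → occurs.

Yes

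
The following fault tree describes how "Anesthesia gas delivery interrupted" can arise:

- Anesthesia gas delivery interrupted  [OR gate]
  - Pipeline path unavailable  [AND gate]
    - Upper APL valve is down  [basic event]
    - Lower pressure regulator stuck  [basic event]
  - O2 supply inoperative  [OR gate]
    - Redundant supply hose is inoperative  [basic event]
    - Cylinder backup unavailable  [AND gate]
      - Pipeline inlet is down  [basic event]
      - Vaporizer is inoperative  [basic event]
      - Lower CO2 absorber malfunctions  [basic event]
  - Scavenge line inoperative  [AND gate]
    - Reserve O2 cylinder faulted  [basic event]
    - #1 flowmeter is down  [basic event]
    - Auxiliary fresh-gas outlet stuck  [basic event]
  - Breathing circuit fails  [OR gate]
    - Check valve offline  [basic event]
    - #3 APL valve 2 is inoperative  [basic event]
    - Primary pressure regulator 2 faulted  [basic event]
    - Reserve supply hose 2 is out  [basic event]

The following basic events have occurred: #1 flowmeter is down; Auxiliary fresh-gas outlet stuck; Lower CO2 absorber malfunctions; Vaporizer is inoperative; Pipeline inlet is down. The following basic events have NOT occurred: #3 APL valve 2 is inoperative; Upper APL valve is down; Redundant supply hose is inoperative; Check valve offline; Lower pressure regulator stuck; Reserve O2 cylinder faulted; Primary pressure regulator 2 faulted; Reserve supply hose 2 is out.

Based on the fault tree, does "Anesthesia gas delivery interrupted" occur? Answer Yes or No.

Yes

Pipeline path unavailable [AND]: Upper APL valve is down=not, Lower pressure regulator stuck=not → not all inputs occur → does not occur.
Cylinder backup unavailable [AND]: Pipeline inlet is down=occurs, Vaporizer is inoperative=occurs, Lower CO2 absorber malfunctions=occurs → all inputs occur → occurs.
O2 supply inoperative [OR]: Redundant supply hose is inoperative=not, Cylinder backup unavailable=occurs → at least one input occurs → occurs.
Scavenge line inoperative [AND]: Reserve O2 cylinder faulted=not, #1 flowmeter is down=occurs, Auxiliary fresh-gas outlet stuck=occurs → not all inputs occur → does not occur.
Breathing circuit fails [OR]: Check valve offline=not, #3 APL valve 2 is inoperative=not, Primary pressure regulator 2 faulted=not, Reserve supply hose 2 is out=not → no input occurs → does not occur.
Anesthesia gas delivery interrupted [OR]: Pipeline path unavailable=not, O2 supply inoperative=occurs, Scavenge line inoperative=not, Breathing circuit fails=not → at least one input occurs → occurs.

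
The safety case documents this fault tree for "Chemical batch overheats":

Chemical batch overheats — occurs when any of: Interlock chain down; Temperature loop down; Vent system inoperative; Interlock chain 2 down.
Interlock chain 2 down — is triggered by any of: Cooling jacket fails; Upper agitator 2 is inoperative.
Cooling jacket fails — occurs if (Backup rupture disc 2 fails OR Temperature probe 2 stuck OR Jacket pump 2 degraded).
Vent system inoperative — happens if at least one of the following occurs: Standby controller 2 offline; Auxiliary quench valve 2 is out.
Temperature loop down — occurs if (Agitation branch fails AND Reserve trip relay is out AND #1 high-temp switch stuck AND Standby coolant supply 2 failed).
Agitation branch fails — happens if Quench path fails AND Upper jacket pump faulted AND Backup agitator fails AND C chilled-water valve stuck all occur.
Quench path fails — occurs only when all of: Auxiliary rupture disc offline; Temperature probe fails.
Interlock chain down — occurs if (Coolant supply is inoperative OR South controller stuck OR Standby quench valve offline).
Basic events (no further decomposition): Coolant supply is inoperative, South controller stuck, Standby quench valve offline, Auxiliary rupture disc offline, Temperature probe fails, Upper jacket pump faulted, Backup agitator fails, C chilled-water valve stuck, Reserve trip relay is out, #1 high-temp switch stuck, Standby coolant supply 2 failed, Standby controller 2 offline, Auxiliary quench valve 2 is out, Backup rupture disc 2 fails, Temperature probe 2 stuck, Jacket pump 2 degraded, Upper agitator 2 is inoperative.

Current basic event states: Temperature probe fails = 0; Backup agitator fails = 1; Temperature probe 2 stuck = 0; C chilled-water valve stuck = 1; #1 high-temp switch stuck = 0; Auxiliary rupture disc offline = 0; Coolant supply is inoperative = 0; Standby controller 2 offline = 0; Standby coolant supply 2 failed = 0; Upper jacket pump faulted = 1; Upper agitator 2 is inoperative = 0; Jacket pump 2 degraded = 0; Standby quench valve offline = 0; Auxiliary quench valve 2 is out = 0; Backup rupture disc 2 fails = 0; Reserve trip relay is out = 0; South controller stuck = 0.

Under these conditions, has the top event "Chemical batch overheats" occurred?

Interlock chain down [OR]: Coolant supply is inoperative=not, South controller stuck=not, Standby quench valve offline=not → no input occurs → does not occur.
Quench path fails [AND]: Auxiliary rupture disc offline=not, Temperature probe fails=not → not all inputs occur → does not occur.
Agitation branch fails [AND]: Quench path fails=not, Upper jacket pump faulted=occurs, Backup agitator fails=occurs, C chilled-water valve stuck=occurs → not all inputs occur → does not occur.
Temperature loop down [AND]: Agitation branch fails=not, Reserve trip relay is out=not, #1 high-temp switch stuck=not, Standby coolant supply 2 failed=not → not all inputs occur → does not occur.
Vent system inoperative [OR]: Standby controller 2 offline=not, Auxiliary quench valve 2 is out=not → no input occurs → does not occur.
Cooling jacket fails [OR]: Backup rupture disc 2 fails=not, Temperature probe 2 stuck=not, Jacket pump 2 degraded=not → no input occurs → does not occur.
Interlock chain 2 down [OR]: Cooling jacket fails=not, Upper agitator 2 is inoperative=not → no input occurs → does not occur.
Chemical batch overheats [OR]: Interlock chain down=not, Temperature loop down=not, Vent system inoperative=not, Interlock chain 2 down=not → no input occurs → does not occur.

No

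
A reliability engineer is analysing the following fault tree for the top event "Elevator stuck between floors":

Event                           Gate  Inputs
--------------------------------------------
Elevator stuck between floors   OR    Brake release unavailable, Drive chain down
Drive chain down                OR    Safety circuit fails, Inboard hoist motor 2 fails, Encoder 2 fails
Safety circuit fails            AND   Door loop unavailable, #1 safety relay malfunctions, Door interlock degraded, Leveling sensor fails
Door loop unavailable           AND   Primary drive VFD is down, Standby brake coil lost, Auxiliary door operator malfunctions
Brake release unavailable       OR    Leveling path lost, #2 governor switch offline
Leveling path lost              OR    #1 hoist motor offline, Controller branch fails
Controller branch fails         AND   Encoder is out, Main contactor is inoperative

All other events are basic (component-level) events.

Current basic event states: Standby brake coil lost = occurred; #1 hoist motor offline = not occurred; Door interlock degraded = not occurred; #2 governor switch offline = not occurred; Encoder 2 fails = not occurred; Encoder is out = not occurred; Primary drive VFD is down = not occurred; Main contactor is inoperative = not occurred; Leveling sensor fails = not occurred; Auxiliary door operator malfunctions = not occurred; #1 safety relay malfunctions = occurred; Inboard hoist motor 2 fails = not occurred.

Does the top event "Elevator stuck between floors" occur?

No

Controller branch fails [AND]: Encoder is out=not, Main contactor is inoperative=not → not all inputs occur → does not occur.
Leveling path lost [OR]: #1 hoist motor offline=not, Controller branch fails=not → no input occurs → does not occur.
Brake release unavailable [OR]: Leveling path lost=not, #2 governor switch offline=not → no input occurs → does not occur.
Door loop unavailable [AND]: Primary drive VFD is down=not, Standby brake coil lost=occurs, Auxiliary door operator malfunctions=not → not all inputs occur → does not occur.
Safety circuit fails [AND]: Door loop unavailable=not, #1 safety relay malfunctions=occurs, Door interlock degraded=not, Leveling sensor fails=not → not all inputs occur → does not occur.
Drive chain down [OR]: Safety circuit fails=not, Inboard hoist motor 2 fails=not, Encoder 2 fails=not → no input occurs → does not occur.
Elevator stuck between floors [OR]: Brake release unavailable=not, Drive chain down=not → no input occurs → does not occur.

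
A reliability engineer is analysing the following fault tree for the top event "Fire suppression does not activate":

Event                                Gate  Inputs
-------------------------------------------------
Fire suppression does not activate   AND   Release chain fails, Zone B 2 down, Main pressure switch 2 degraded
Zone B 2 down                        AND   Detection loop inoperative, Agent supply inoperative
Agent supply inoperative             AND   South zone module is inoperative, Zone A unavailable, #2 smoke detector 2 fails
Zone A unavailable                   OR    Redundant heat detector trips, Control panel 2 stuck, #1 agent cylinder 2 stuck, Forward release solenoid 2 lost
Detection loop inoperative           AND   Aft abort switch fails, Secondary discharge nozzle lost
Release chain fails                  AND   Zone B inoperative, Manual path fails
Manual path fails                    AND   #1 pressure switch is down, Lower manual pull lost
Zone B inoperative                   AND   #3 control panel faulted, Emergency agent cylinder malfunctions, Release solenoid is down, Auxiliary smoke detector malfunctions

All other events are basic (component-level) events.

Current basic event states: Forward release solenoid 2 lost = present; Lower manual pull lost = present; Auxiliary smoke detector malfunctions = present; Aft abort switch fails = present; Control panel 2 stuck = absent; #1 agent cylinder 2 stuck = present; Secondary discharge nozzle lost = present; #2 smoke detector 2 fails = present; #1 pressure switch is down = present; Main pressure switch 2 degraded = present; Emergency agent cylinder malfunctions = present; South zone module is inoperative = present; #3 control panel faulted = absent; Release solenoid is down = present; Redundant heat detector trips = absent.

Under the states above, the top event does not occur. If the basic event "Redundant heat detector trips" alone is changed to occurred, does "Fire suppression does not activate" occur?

No

Counterfactual: set "Redundant heat detector trips" to occurred.
Zone B inoperative [AND]: #3 control panel faulted=not, Emergency agent cylinder malfunctions=occurs, Release solenoid is down=occurs, Auxiliary smoke detector malfunctions=occurs → not all inputs occur → does not occur.
Manual path fails [AND]: #1 pressure switch is down=occurs, Lower manual pull lost=occurs → all inputs occur → occurs.
Release chain fails [AND]: Zone B inoperative=not, Manual path fails=occurs → not all inputs occur → does not occur.
Detection loop inoperative [AND]: Aft abort switch fails=occurs, Secondary discharge nozzle lost=occurs → all inputs occur → occurs.
Zone A unavailable [OR]: Redundant heat detector trips=occurs, Control panel 2 stuck=not, #1 agent cylinder 2 stuck=occurs, Forward release solenoid 2 lost=occurs → at least one input occurs → occurs.
Agent supply inoperative [AND]: South zone module is inoperative=occurs, Zone A unavailable=occurs, #2 smoke detector 2 fails=occurs → all inputs occur → occurs.
Zone B 2 down [AND]: Detection loop inoperative=occurs, Agent supply inoperative=occurs → all inputs occur → occurs.
Fire suppression does not activate [AND]: Release chain fails=not, Zone B 2 down=occurs, Main pressure switch 2 degraded=occurs → not all inputs occur → does not occur.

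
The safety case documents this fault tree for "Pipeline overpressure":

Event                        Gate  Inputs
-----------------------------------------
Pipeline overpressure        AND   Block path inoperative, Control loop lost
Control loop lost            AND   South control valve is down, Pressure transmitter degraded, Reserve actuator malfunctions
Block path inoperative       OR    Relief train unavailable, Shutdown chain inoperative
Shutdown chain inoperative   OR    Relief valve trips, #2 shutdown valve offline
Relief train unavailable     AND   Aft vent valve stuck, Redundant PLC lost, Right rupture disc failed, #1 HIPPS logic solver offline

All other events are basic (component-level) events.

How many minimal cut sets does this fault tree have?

Relief train unavailable [AND]: one cut set from each child combined → 1 × 1 × 1 × 1 = 1 cut set(s).
Shutdown chain inoperative [OR]: union of children's cut sets → 2 cut set(s).
Block path inoperative [OR]: union of children's cut sets → 3 cut set(s).
Control loop lost [AND]: one cut set from each child combined → 1 × 1 × 1 = 1 cut set(s).
Pipeline overpressure [AND]: one cut set from each child combined → 3 × 1 = 3 cut set(s).
Minimal cut sets: {#1 HIPPS logic solver offline, Aft vent valve stuck, Pressure transmitter degraded, Redundant PLC lost, Reserve actuator malfunctions, Right rupture disc failed, South control valve is down}; {Pressure transmitter degraded, Relief valve trips, Reserve actuator malfunctions, South control valve is down}; {#2 shutdown valve offline, Pressure transmitter degraded, Reserve actuator malfunctions, South control valve is down}.

3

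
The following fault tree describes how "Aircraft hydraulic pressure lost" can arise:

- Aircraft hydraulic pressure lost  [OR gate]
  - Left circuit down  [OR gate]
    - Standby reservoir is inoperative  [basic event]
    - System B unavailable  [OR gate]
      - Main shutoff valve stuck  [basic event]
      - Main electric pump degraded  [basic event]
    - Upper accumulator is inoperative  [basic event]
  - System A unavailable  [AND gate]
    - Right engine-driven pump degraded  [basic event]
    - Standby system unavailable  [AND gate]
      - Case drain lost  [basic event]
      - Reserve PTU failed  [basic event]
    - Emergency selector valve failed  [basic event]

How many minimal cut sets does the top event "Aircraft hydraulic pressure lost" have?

System B unavailable [OR]: union of children's cut sets → 2 cut set(s).
Left circuit down [OR]: union of children's cut sets → 4 cut set(s).
Standby system unavailable [AND]: one cut set from each child combined → 1 × 1 = 1 cut set(s).
System A unavailable [AND]: one cut set from each child combined → 1 × 1 × 1 = 1 cut set(s).
Aircraft hydraulic pressure lost [OR]: union of children's cut sets → 5 cut set(s).
Minimal cut sets: {Standby reservoir is inoperative}; {Main shutoff valve stuck}; {Main electric pump degraded}; {Upper accumulator is inoperative}; {Case drain lost, Emergency selector valve failed, Reserve PTU failed, Right engine-driven pump degraded}.

5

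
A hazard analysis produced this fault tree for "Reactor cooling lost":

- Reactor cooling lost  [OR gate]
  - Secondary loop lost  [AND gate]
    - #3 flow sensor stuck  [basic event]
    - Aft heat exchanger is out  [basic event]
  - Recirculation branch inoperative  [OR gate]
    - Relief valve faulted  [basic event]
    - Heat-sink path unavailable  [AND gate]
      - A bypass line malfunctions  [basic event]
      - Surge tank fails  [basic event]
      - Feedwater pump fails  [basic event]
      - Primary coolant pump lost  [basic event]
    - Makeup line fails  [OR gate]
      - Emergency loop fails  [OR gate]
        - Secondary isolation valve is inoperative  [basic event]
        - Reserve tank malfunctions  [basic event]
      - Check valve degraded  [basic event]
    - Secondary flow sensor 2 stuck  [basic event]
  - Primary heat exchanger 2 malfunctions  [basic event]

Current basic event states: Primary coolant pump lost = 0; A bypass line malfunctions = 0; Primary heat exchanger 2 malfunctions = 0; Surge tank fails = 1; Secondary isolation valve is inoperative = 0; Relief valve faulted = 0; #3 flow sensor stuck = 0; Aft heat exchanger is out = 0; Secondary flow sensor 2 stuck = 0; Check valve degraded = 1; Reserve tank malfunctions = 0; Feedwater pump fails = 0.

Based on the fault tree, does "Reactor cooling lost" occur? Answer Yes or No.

Yes

Secondary loop lost [AND]: #3 flow sensor stuck=not, Aft heat exchanger is out=not → not all inputs occur → does not occur.
Heat-sink path unavailable [AND]: A bypass line malfunctions=not, Surge tank fails=occurs, Feedwater pump fails=not, Primary coolant pump lost=not → not all inputs occur → does not occur.
Emergency loop fails [OR]: Secondary isolation valve is inoperative=not, Reserve tank malfunctions=not → no input occurs → does not occur.
Makeup line fails [OR]: Emergency loop fails=not, Check valve degraded=occurs → at least one input occurs → occurs.
Recirculation branch inoperative [OR]: Relief valve faulted=not, Heat-sink path unavailable=not, Makeup line fails=occurs, Secondary flow sensor 2 stuck=not → at least one input occurs → occurs.
Reactor cooling lost [OR]: Secondary loop lost=not, Recirculation branch inoperative=occurs, Primary heat exchanger 2 malfunctions=not → at least one input occurs → occurs.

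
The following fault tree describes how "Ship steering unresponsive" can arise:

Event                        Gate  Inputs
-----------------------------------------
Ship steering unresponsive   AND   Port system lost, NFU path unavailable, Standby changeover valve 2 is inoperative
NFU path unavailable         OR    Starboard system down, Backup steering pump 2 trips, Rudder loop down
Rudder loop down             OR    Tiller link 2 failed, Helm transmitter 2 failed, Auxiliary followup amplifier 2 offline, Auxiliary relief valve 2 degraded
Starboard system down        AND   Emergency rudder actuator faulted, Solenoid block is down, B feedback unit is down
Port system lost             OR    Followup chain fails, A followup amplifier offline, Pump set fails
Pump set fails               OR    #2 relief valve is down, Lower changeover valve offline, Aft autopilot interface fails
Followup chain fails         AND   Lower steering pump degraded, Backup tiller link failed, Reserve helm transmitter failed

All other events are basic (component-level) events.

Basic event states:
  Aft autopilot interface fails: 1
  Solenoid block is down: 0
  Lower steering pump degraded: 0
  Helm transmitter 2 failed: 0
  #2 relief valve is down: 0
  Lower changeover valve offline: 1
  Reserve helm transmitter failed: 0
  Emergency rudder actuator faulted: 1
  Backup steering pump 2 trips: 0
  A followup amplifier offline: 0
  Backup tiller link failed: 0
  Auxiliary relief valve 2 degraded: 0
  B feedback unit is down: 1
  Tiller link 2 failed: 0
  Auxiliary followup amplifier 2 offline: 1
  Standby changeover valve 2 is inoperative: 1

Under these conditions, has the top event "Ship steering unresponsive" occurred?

Yes

Followup chain fails [AND]: Lower steering pump degraded=not, Backup tiller link failed=not, Reserve helm transmitter failed=not → not all inputs occur → does not occur.
Pump set fails [OR]: #2 relief valve is down=not, Lower changeover valve offline=occurs, Aft autopilot interface fails=occurs → at least one input occurs → occurs.
Port system lost [OR]: Followup chain fails=not, A followup amplifier offline=not, Pump set fails=occurs → at least one input occurs → occurs.
Starboard system down [AND]: Emergency rudder actuator faulted=occurs, Solenoid block is down=not, B feedback unit is down=occurs → not all inputs occur → does not occur.
Rudder loop down [OR]: Tiller link 2 failed=not, Helm transmitter 2 failed=not, Auxiliary followup amplifier 2 offline=occurs, Auxiliary relief valve 2 degraded=not → at least one input occurs → occurs.
NFU path unavailable [OR]: Starboard system down=not, Backup steering pump 2 trips=not, Rudder loop down=occurs → at least one input occurs → occurs.
Ship steering unresponsive [AND]: Port system lost=occurs, NFU path unavailable=occurs, Standby changeover valve 2 is inoperative=occurs → all inputs occur → occurs.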